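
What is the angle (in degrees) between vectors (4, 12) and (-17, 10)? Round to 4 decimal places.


dot = 4*-17 + 12*10 = 52
|u| = 12.6491, |v| = 19.7231
cos(angle) = 0.2084
angle = 77.9694 degrees

77.9694 degrees


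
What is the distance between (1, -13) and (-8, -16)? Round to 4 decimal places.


d = sqrt((-8-1)^2 + (-16--13)^2) = 9.4868

9.4868


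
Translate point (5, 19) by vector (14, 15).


Translation: (x+dx, y+dy) = (5+14, 19+15) = (19, 34)

(19, 34)


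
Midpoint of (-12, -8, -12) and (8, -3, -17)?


Midpoint = ((-12+8)/2, (-8+-3)/2, (-12+-17)/2) = (-2, -5.5, -14.5)

(-2, -5.5, -14.5)


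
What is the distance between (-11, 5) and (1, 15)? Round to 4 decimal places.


d = sqrt((1--11)^2 + (15-5)^2) = 15.6205

15.6205


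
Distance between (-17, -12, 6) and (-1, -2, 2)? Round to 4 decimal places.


d = sqrt((-1--17)^2 + (-2--12)^2 + (2-6)^2) = 19.2873

19.2873


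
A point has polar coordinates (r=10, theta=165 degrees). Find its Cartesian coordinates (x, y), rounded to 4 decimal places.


x = 10 * cos(165) = -9.6593
y = 10 * sin(165) = 2.5882

(-9.6593, 2.5882)


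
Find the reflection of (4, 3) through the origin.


Reflection through origin: (x, y) -> (-x, -y)
(4, 3) -> (-4, -3)

(-4, -3)


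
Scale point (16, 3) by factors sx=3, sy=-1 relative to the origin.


Scaling: (x*sx, y*sy) = (16*3, 3*-1) = (48, -3)

(48, -3)


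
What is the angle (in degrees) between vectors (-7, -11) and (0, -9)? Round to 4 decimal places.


dot = -7*0 + -11*-9 = 99
|u| = 13.0384, |v| = 9
cos(angle) = 0.8437
angle = 32.4712 degrees

32.4712 degrees


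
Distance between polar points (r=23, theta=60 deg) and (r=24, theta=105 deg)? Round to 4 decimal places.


d = sqrt(r1^2 + r2^2 - 2*r1*r2*cos(t2-t1))
d = sqrt(23^2 + 24^2 - 2*23*24*cos(105-60)) = 18.0098

18.0098


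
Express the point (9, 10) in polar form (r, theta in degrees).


r = sqrt(9^2 + 10^2) = 13.4536
theta = atan2(10, 9) = 48.0128 degrees

r = 13.4536, theta = 48.0128 degrees


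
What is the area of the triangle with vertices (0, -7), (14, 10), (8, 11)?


Area = |x1(y2-y3) + x2(y3-y1) + x3(y1-y2)| / 2
= |0*(10-11) + 14*(11--7) + 8*(-7-10)| / 2
= 58

58


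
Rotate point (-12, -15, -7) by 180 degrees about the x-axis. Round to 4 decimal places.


x' = -12
y' = -15*cos(180) - -7*sin(180) = 15
z' = -15*sin(180) + -7*cos(180) = 7

(-12, 15, 7)


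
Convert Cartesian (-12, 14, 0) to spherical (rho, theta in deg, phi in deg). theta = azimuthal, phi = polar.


rho = sqrt((-12)^2 + 14^2 + 0^2) = 18.4391
theta = atan2(14, -12) = 130.6013 deg
phi = acos(0/18.4391) = 90 deg

rho = 18.4391, theta = 130.6013 deg, phi = 90 deg


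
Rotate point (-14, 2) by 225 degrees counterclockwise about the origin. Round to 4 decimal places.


x' = -14*cos(225) - 2*sin(225) = 11.3137
y' = -14*sin(225) + 2*cos(225) = 8.4853

(11.3137, 8.4853)


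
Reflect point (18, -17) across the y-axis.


Reflection across y-axis: (x, y) -> (-x, y)
(18, -17) -> (-18, -17)

(-18, -17)


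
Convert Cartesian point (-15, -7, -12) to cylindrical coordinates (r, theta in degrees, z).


r = sqrt((-15)^2 + (-7)^2) = 16.5529
theta = atan2(-7, -15) = 205.0169 deg
z = -12

r = 16.5529, theta = 205.0169 deg, z = -12


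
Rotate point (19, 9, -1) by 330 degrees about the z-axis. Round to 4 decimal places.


x' = 19*cos(330) - 9*sin(330) = 20.9545
y' = 19*sin(330) + 9*cos(330) = -1.7058
z' = -1

(20.9545, -1.7058, -1)


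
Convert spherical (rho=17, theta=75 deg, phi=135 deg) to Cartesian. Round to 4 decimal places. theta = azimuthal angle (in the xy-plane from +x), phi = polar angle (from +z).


x = 17 * sin(135) * cos(75) = 3.1112
y = 17 * sin(135) * sin(75) = 11.6112
z = 17 * cos(135) = -12.0208

(3.1112, 11.6112, -12.0208)


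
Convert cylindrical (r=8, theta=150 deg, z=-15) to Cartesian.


x = 8 * cos(150) = -6.9282
y = 8 * sin(150) = 4
z = -15

(-6.9282, 4, -15)


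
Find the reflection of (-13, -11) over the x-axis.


Reflection across x-axis: (x, y) -> (x, -y)
(-13, -11) -> (-13, 11)

(-13, 11)


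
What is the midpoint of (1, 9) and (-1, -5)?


Midpoint = ((1+-1)/2, (9+-5)/2) = (0, 2)

(0, 2)


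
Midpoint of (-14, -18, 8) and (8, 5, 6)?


Midpoint = ((-14+8)/2, (-18+5)/2, (8+6)/2) = (-3, -6.5, 7)

(-3, -6.5, 7)


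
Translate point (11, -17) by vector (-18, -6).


Translation: (x+dx, y+dy) = (11+-18, -17+-6) = (-7, -23)

(-7, -23)


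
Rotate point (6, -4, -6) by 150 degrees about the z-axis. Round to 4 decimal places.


x' = 6*cos(150) - -4*sin(150) = -3.1962
y' = 6*sin(150) + -4*cos(150) = 6.4641
z' = -6

(-3.1962, 6.4641, -6)


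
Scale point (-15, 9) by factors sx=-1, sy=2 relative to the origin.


Scaling: (x*sx, y*sy) = (-15*-1, 9*2) = (15, 18)

(15, 18)


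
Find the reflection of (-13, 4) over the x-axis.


Reflection across x-axis: (x, y) -> (x, -y)
(-13, 4) -> (-13, -4)

(-13, -4)


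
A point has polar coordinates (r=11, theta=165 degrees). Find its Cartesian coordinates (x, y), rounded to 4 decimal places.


x = 11 * cos(165) = -10.6252
y = 11 * sin(165) = 2.847

(-10.6252, 2.847)


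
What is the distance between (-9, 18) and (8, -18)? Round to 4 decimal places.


d = sqrt((8--9)^2 + (-18-18)^2) = 39.8121

39.8121


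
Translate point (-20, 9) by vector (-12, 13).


Translation: (x+dx, y+dy) = (-20+-12, 9+13) = (-32, 22)

(-32, 22)


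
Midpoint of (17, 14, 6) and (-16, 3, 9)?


Midpoint = ((17+-16)/2, (14+3)/2, (6+9)/2) = (0.5, 8.5, 7.5)

(0.5, 8.5, 7.5)


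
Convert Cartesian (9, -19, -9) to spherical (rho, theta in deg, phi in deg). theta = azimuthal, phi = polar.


rho = sqrt(9^2 + (-19)^2 + (-9)^2) = 22.8692
theta = atan2(-19, 9) = 295.3462 deg
phi = acos(-9/22.8692) = 113.1751 deg

rho = 22.8692, theta = 295.3462 deg, phi = 113.1751 deg


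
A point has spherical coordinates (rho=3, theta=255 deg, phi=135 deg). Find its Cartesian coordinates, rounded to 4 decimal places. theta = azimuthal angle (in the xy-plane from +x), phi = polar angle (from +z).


x = 3 * sin(135) * cos(255) = -0.549
y = 3 * sin(135) * sin(255) = -2.049
z = 3 * cos(135) = -2.1213

(-0.549, -2.049, -2.1213)


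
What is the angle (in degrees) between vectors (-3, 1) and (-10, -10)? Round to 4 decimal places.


dot = -3*-10 + 1*-10 = 20
|u| = 3.1623, |v| = 14.1421
cos(angle) = 0.4472
angle = 63.4349 degrees

63.4349 degrees


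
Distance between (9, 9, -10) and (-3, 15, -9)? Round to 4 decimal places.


d = sqrt((-3-9)^2 + (15-9)^2 + (-9--10)^2) = 13.4536

13.4536


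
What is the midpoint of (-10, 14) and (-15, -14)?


Midpoint = ((-10+-15)/2, (14+-14)/2) = (-12.5, 0)

(-12.5, 0)


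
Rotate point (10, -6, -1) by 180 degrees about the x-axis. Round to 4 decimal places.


x' = 10
y' = -6*cos(180) - -1*sin(180) = 6
z' = -6*sin(180) + -1*cos(180) = 1

(10, 6, 1)


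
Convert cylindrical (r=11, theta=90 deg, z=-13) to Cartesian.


x = 11 * cos(90) = 0
y = 11 * sin(90) = 11
z = -13

(0, 11, -13)


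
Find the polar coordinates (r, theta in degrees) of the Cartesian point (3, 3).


r = sqrt(3^2 + 3^2) = 4.2426
theta = atan2(3, 3) = 45 degrees

r = 4.2426, theta = 45 degrees


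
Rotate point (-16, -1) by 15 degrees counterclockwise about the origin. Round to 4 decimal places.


x' = -16*cos(15) - -1*sin(15) = -15.196
y' = -16*sin(15) + -1*cos(15) = -5.107

(-15.196, -5.107)


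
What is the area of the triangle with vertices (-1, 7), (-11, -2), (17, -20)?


Area = |x1(y2-y3) + x2(y3-y1) + x3(y1-y2)| / 2
= |-1*(-2--20) + -11*(-20-7) + 17*(7--2)| / 2
= 216

216


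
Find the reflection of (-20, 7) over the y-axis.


Reflection across y-axis: (x, y) -> (-x, y)
(-20, 7) -> (20, 7)

(20, 7)


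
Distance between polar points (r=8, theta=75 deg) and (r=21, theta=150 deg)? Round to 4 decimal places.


d = sqrt(r1^2 + r2^2 - 2*r1*r2*cos(t2-t1))
d = sqrt(8^2 + 21^2 - 2*8*21*cos(150-75)) = 20.4459

20.4459


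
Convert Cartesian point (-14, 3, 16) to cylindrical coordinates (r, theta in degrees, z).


r = sqrt((-14)^2 + 3^2) = 14.3178
theta = atan2(3, -14) = 167.9052 deg
z = 16

r = 14.3178, theta = 167.9052 deg, z = 16


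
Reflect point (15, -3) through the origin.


Reflection through origin: (x, y) -> (-x, -y)
(15, -3) -> (-15, 3)

(-15, 3)


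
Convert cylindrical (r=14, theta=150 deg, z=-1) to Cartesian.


x = 14 * cos(150) = -12.1244
y = 14 * sin(150) = 7
z = -1

(-12.1244, 7, -1)


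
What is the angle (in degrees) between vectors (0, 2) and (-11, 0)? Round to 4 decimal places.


dot = 0*-11 + 2*0 = 0
|u| = 2, |v| = 11
cos(angle) = 0
angle = 90 degrees

90 degrees


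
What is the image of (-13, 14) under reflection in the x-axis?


Reflection across x-axis: (x, y) -> (x, -y)
(-13, 14) -> (-13, -14)

(-13, -14)


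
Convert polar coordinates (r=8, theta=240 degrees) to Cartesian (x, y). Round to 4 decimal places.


x = 8 * cos(240) = -4
y = 8 * sin(240) = -6.9282

(-4, -6.9282)


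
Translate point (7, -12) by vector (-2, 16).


Translation: (x+dx, y+dy) = (7+-2, -12+16) = (5, 4)

(5, 4)


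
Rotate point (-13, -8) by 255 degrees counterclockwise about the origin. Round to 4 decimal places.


x' = -13*cos(255) - -8*sin(255) = -4.3628
y' = -13*sin(255) + -8*cos(255) = 14.6276

(-4.3628, 14.6276)


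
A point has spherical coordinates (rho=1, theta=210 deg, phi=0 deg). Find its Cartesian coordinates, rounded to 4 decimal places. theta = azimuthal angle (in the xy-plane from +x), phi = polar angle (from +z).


x = 1 * sin(0) * cos(210) = 0
y = 1 * sin(0) * sin(210) = 0
z = 1 * cos(0) = 1

(0, 0, 1)


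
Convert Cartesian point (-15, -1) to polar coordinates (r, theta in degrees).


r = sqrt((-15)^2 + (-1)^2) = 15.0333
theta = atan2(-1, -15) = 183.8141 degrees

r = 15.0333, theta = 183.8141 degrees


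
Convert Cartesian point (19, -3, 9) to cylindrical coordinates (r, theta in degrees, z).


r = sqrt(19^2 + (-3)^2) = 19.2354
theta = atan2(-3, 19) = 351.0274 deg
z = 9

r = 19.2354, theta = 351.0274 deg, z = 9


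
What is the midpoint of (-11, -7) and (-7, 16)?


Midpoint = ((-11+-7)/2, (-7+16)/2) = (-9, 4.5)

(-9, 4.5)


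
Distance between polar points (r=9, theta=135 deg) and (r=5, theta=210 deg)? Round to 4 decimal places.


d = sqrt(r1^2 + r2^2 - 2*r1*r2*cos(t2-t1))
d = sqrt(9^2 + 5^2 - 2*9*5*cos(210-135)) = 9.0943

9.0943


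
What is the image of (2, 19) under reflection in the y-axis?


Reflection across y-axis: (x, y) -> (-x, y)
(2, 19) -> (-2, 19)

(-2, 19)


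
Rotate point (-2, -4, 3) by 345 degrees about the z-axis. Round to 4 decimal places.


x' = -2*cos(345) - -4*sin(345) = -2.9671
y' = -2*sin(345) + -4*cos(345) = -3.3461
z' = 3

(-2.9671, -3.3461, 3)


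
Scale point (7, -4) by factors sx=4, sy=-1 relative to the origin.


Scaling: (x*sx, y*sy) = (7*4, -4*-1) = (28, 4)

(28, 4)


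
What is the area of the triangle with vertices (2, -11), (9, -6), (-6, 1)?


Area = |x1(y2-y3) + x2(y3-y1) + x3(y1-y2)| / 2
= |2*(-6-1) + 9*(1--11) + -6*(-11--6)| / 2
= 62

62


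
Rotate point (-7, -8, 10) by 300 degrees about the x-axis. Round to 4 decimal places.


x' = -7
y' = -8*cos(300) - 10*sin(300) = 4.6603
z' = -8*sin(300) + 10*cos(300) = 11.9282

(-7, 4.6603, 11.9282)


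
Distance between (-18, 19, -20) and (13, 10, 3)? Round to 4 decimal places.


d = sqrt((13--18)^2 + (10-19)^2 + (3--20)^2) = 39.6358

39.6358


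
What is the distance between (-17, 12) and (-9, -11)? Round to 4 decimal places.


d = sqrt((-9--17)^2 + (-11-12)^2) = 24.3516

24.3516


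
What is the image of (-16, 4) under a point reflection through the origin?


Reflection through origin: (x, y) -> (-x, -y)
(-16, 4) -> (16, -4)

(16, -4)


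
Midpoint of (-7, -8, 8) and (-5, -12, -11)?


Midpoint = ((-7+-5)/2, (-8+-12)/2, (8+-11)/2) = (-6, -10, -1.5)

(-6, -10, -1.5)


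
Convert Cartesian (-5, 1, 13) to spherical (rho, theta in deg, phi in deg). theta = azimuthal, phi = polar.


rho = sqrt((-5)^2 + 1^2 + 13^2) = 13.9642
theta = atan2(1, -5) = 168.6901 deg
phi = acos(13/13.9642) = 21.4167 deg

rho = 13.9642, theta = 168.6901 deg, phi = 21.4167 deg


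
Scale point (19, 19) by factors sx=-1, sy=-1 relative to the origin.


Scaling: (x*sx, y*sy) = (19*-1, 19*-1) = (-19, -19)

(-19, -19)


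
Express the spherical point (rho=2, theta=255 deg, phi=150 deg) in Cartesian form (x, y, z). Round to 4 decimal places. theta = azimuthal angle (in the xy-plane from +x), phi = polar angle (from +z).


x = 2 * sin(150) * cos(255) = -0.2588
y = 2 * sin(150) * sin(255) = -0.9659
z = 2 * cos(150) = -1.7321

(-0.2588, -0.9659, -1.7321)


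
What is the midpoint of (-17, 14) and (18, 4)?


Midpoint = ((-17+18)/2, (14+4)/2) = (0.5, 9)

(0.5, 9)


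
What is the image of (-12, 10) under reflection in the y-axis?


Reflection across y-axis: (x, y) -> (-x, y)
(-12, 10) -> (12, 10)

(12, 10)


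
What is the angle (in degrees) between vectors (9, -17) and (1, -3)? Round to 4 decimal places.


dot = 9*1 + -17*-3 = 60
|u| = 19.2354, |v| = 3.1623
cos(angle) = 0.9864
angle = 9.4623 degrees

9.4623 degrees


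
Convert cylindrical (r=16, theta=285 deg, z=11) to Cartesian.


x = 16 * cos(285) = 4.1411
y = 16 * sin(285) = -15.4548
z = 11

(4.1411, -15.4548, 11)


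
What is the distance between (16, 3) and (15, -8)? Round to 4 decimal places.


d = sqrt((15-16)^2 + (-8-3)^2) = 11.0454

11.0454


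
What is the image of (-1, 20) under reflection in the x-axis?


Reflection across x-axis: (x, y) -> (x, -y)
(-1, 20) -> (-1, -20)

(-1, -20)


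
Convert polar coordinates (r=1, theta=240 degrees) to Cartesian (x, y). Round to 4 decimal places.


x = 1 * cos(240) = -0.5
y = 1 * sin(240) = -0.866

(-0.5, -0.866)


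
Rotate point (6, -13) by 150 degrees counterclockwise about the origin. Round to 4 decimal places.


x' = 6*cos(150) - -13*sin(150) = 1.3038
y' = 6*sin(150) + -13*cos(150) = 14.2583

(1.3038, 14.2583)


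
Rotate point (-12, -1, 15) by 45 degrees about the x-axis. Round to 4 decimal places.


x' = -12
y' = -1*cos(45) - 15*sin(45) = -11.3137
z' = -1*sin(45) + 15*cos(45) = 9.8995

(-12, -11.3137, 9.8995)


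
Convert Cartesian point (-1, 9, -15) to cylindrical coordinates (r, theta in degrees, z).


r = sqrt((-1)^2 + 9^2) = 9.0554
theta = atan2(9, -1) = 96.3402 deg
z = -15

r = 9.0554, theta = 96.3402 deg, z = -15


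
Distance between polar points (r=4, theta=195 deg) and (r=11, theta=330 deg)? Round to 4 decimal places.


d = sqrt(r1^2 + r2^2 - 2*r1*r2*cos(t2-t1))
d = sqrt(4^2 + 11^2 - 2*4*11*cos(330-195)) = 14.1147

14.1147


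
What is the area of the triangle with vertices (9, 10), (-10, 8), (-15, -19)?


Area = |x1(y2-y3) + x2(y3-y1) + x3(y1-y2)| / 2
= |9*(8--19) + -10*(-19-10) + -15*(10-8)| / 2
= 251.5

251.5


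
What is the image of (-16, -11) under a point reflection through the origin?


Reflection through origin: (x, y) -> (-x, -y)
(-16, -11) -> (16, 11)

(16, 11)


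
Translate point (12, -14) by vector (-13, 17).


Translation: (x+dx, y+dy) = (12+-13, -14+17) = (-1, 3)

(-1, 3)


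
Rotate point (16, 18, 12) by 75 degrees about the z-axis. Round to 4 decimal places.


x' = 16*cos(75) - 18*sin(75) = -13.2456
y' = 16*sin(75) + 18*cos(75) = 20.1136
z' = 12

(-13.2456, 20.1136, 12)


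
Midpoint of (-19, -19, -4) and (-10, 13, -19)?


Midpoint = ((-19+-10)/2, (-19+13)/2, (-4+-19)/2) = (-14.5, -3, -11.5)

(-14.5, -3, -11.5)


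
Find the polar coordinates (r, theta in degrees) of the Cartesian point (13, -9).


r = sqrt(13^2 + (-9)^2) = 15.8114
theta = atan2(-9, 13) = 325.3048 degrees

r = 15.8114, theta = 325.3048 degrees


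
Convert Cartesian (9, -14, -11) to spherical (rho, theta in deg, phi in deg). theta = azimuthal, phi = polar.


rho = sqrt(9^2 + (-14)^2 + (-11)^2) = 19.9499
theta = atan2(-14, 9) = 302.7352 deg
phi = acos(-11/19.9499) = 123.4618 deg

rho = 19.9499, theta = 302.7352 deg, phi = 123.4618 deg


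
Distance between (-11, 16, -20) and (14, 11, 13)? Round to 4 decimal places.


d = sqrt((14--11)^2 + (11-16)^2 + (13--20)^2) = 41.7013

41.7013


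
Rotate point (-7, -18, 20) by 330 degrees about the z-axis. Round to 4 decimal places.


x' = -7*cos(330) - -18*sin(330) = -15.0622
y' = -7*sin(330) + -18*cos(330) = -12.0885
z' = 20

(-15.0622, -12.0885, 20)


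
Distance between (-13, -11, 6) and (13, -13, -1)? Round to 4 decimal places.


d = sqrt((13--13)^2 + (-13--11)^2 + (-1-6)^2) = 27

27


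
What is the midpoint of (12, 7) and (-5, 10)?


Midpoint = ((12+-5)/2, (7+10)/2) = (3.5, 8.5)

(3.5, 8.5)


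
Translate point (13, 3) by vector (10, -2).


Translation: (x+dx, y+dy) = (13+10, 3+-2) = (23, 1)

(23, 1)


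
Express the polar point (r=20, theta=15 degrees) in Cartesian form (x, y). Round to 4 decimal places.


x = 20 * cos(15) = 19.3185
y = 20 * sin(15) = 5.1764

(19.3185, 5.1764)


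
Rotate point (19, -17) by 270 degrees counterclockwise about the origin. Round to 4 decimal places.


x' = 19*cos(270) - -17*sin(270) = -17
y' = 19*sin(270) + -17*cos(270) = -19

(-17, -19)


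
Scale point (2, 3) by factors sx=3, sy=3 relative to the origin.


Scaling: (x*sx, y*sy) = (2*3, 3*3) = (6, 9)

(6, 9)


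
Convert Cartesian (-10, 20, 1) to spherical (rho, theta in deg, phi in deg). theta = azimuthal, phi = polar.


rho = sqrt((-10)^2 + 20^2 + 1^2) = 22.383
theta = atan2(20, -10) = 116.5651 deg
phi = acos(1/22.383) = 87.4394 deg

rho = 22.383, theta = 116.5651 deg, phi = 87.4394 deg


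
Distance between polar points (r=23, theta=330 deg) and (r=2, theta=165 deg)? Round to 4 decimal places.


d = sqrt(r1^2 + r2^2 - 2*r1*r2*cos(t2-t1))
d = sqrt(23^2 + 2^2 - 2*23*2*cos(165-330)) = 24.9372

24.9372


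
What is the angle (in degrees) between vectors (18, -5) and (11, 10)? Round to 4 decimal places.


dot = 18*11 + -5*10 = 148
|u| = 18.6815, |v| = 14.8661
cos(angle) = 0.5329
angle = 57.7978 degrees

57.7978 degrees


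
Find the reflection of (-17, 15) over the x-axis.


Reflection across x-axis: (x, y) -> (x, -y)
(-17, 15) -> (-17, -15)

(-17, -15)


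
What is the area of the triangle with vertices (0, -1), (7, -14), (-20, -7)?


Area = |x1(y2-y3) + x2(y3-y1) + x3(y1-y2)| / 2
= |0*(-14--7) + 7*(-7--1) + -20*(-1--14)| / 2
= 151

151


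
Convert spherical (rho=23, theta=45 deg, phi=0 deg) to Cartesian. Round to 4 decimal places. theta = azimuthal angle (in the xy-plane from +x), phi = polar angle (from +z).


x = 23 * sin(0) * cos(45) = 0
y = 23 * sin(0) * sin(45) = 0
z = 23 * cos(0) = 23

(0, 0, 23)


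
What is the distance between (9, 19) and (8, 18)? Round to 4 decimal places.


d = sqrt((8-9)^2 + (18-19)^2) = 1.4142

1.4142


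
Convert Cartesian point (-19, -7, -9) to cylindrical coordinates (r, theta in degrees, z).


r = sqrt((-19)^2 + (-7)^2) = 20.2485
theta = atan2(-7, -19) = 200.2249 deg
z = -9

r = 20.2485, theta = 200.2249 deg, z = -9


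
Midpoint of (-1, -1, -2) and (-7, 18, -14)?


Midpoint = ((-1+-7)/2, (-1+18)/2, (-2+-14)/2) = (-4, 8.5, -8)

(-4, 8.5, -8)


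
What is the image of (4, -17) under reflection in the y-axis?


Reflection across y-axis: (x, y) -> (-x, y)
(4, -17) -> (-4, -17)

(-4, -17)


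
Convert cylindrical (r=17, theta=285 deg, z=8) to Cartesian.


x = 17 * cos(285) = 4.3999
y = 17 * sin(285) = -16.4207
z = 8

(4.3999, -16.4207, 8)


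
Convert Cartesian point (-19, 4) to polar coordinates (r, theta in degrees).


r = sqrt((-19)^2 + 4^2) = 19.4165
theta = atan2(4, -19) = 168.1113 degrees

r = 19.4165, theta = 168.1113 degrees


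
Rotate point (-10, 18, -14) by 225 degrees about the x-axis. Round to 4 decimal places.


x' = -10
y' = 18*cos(225) - -14*sin(225) = -22.6274
z' = 18*sin(225) + -14*cos(225) = -2.8284

(-10, -22.6274, -2.8284)


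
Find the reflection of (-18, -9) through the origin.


Reflection through origin: (x, y) -> (-x, -y)
(-18, -9) -> (18, 9)

(18, 9)


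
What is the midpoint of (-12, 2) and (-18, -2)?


Midpoint = ((-12+-18)/2, (2+-2)/2) = (-15, 0)

(-15, 0)


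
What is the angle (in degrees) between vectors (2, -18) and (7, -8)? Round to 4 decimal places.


dot = 2*7 + -18*-8 = 158
|u| = 18.1108, |v| = 10.6301
cos(angle) = 0.8207
angle = 34.8457 degrees

34.8457 degrees


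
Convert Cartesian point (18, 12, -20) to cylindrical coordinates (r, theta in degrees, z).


r = sqrt(18^2 + 12^2) = 21.6333
theta = atan2(12, 18) = 33.6901 deg
z = -20

r = 21.6333, theta = 33.6901 deg, z = -20


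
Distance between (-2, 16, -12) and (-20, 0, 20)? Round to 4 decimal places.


d = sqrt((-20--2)^2 + (0-16)^2 + (20--12)^2) = 40.05

40.05


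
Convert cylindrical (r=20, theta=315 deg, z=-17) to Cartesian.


x = 20 * cos(315) = 14.1421
y = 20 * sin(315) = -14.1421
z = -17

(14.1421, -14.1421, -17)


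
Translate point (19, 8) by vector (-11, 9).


Translation: (x+dx, y+dy) = (19+-11, 8+9) = (8, 17)

(8, 17)


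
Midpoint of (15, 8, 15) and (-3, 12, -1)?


Midpoint = ((15+-3)/2, (8+12)/2, (15+-1)/2) = (6, 10, 7)

(6, 10, 7)


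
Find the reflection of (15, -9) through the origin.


Reflection through origin: (x, y) -> (-x, -y)
(15, -9) -> (-15, 9)

(-15, 9)


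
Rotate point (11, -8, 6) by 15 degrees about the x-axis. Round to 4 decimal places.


x' = 11
y' = -8*cos(15) - 6*sin(15) = -9.2803
z' = -8*sin(15) + 6*cos(15) = 3.725

(11, -9.2803, 3.725)


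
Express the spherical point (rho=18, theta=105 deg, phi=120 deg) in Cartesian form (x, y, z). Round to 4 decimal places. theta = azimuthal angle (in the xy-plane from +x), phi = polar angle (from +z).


x = 18 * sin(120) * cos(105) = -4.0346
y = 18 * sin(120) * sin(105) = 15.0573
z = 18 * cos(120) = -9

(-4.0346, 15.0573, -9)


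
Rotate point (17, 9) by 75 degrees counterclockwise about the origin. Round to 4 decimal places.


x' = 17*cos(75) - 9*sin(75) = -4.2934
y' = 17*sin(75) + 9*cos(75) = 18.7501

(-4.2934, 18.7501)


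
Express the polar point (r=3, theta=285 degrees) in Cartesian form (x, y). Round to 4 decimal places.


x = 3 * cos(285) = 0.7765
y = 3 * sin(285) = -2.8978

(0.7765, -2.8978)


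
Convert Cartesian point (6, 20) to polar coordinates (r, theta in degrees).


r = sqrt(6^2 + 20^2) = 20.8806
theta = atan2(20, 6) = 73.3008 degrees

r = 20.8806, theta = 73.3008 degrees


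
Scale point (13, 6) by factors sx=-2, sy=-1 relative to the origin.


Scaling: (x*sx, y*sy) = (13*-2, 6*-1) = (-26, -6)

(-26, -6)


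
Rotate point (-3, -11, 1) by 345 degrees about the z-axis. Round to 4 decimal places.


x' = -3*cos(345) - -11*sin(345) = -5.7448
y' = -3*sin(345) + -11*cos(345) = -9.8487
z' = 1

(-5.7448, -9.8487, 1)


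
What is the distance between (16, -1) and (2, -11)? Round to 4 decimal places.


d = sqrt((2-16)^2 + (-11--1)^2) = 17.2047

17.2047


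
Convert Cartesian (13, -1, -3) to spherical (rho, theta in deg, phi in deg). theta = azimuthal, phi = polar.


rho = sqrt(13^2 + (-1)^2 + (-3)^2) = 13.3791
theta = atan2(-1, 13) = 355.6013 deg
phi = acos(-3/13.3791) = 102.9576 deg

rho = 13.3791, theta = 355.6013 deg, phi = 102.9576 deg


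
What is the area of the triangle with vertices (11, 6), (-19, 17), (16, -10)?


Area = |x1(y2-y3) + x2(y3-y1) + x3(y1-y2)| / 2
= |11*(17--10) + -19*(-10-6) + 16*(6-17)| / 2
= 212.5

212.5


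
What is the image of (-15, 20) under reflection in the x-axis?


Reflection across x-axis: (x, y) -> (x, -y)
(-15, 20) -> (-15, -20)

(-15, -20)


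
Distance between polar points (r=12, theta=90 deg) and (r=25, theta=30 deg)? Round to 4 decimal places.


d = sqrt(r1^2 + r2^2 - 2*r1*r2*cos(t2-t1))
d = sqrt(12^2 + 25^2 - 2*12*25*cos(30-90)) = 21.6564

21.6564


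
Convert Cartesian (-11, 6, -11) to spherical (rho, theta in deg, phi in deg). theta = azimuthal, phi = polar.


rho = sqrt((-11)^2 + 6^2 + (-11)^2) = 16.6733
theta = atan2(6, -11) = 151.3895 deg
phi = acos(-11/16.6733) = 131.2798 deg

rho = 16.6733, theta = 151.3895 deg, phi = 131.2798 deg


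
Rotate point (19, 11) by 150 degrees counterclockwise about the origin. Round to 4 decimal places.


x' = 19*cos(150) - 11*sin(150) = -21.9545
y' = 19*sin(150) + 11*cos(150) = -0.0263

(-21.9545, -0.0263)


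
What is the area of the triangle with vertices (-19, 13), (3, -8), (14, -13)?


Area = |x1(y2-y3) + x2(y3-y1) + x3(y1-y2)| / 2
= |-19*(-8--13) + 3*(-13-13) + 14*(13--8)| / 2
= 60.5

60.5


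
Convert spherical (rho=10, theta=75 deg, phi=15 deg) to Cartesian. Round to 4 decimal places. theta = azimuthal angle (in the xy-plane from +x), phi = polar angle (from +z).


x = 10 * sin(15) * cos(75) = 0.6699
y = 10 * sin(15) * sin(75) = 2.5
z = 10 * cos(15) = 9.6593

(0.6699, 2.5, 9.6593)


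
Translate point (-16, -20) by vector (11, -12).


Translation: (x+dx, y+dy) = (-16+11, -20+-12) = (-5, -32)

(-5, -32)


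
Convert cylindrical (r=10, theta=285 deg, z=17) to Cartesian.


x = 10 * cos(285) = 2.5882
y = 10 * sin(285) = -9.6593
z = 17

(2.5882, -9.6593, 17)


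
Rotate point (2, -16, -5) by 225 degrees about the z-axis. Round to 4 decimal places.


x' = 2*cos(225) - -16*sin(225) = -12.7279
y' = 2*sin(225) + -16*cos(225) = 9.8995
z' = -5

(-12.7279, 9.8995, -5)


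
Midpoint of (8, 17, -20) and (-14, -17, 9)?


Midpoint = ((8+-14)/2, (17+-17)/2, (-20+9)/2) = (-3, 0, -5.5)

(-3, 0, -5.5)


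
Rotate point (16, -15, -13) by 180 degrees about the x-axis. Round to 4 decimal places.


x' = 16
y' = -15*cos(180) - -13*sin(180) = 15
z' = -15*sin(180) + -13*cos(180) = 13

(16, 15, 13)


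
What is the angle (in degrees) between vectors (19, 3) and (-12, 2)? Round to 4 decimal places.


dot = 19*-12 + 3*2 = -222
|u| = 19.2354, |v| = 12.1655
cos(angle) = -0.9487
angle = 161.5651 degrees

161.5651 degrees


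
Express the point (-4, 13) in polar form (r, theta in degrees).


r = sqrt((-4)^2 + 13^2) = 13.6015
theta = atan2(13, -4) = 107.1027 degrees

r = 13.6015, theta = 107.1027 degrees


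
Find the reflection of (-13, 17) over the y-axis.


Reflection across y-axis: (x, y) -> (-x, y)
(-13, 17) -> (13, 17)

(13, 17)


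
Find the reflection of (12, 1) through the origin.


Reflection through origin: (x, y) -> (-x, -y)
(12, 1) -> (-12, -1)

(-12, -1)


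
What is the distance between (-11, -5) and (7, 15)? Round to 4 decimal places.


d = sqrt((7--11)^2 + (15--5)^2) = 26.9072

26.9072


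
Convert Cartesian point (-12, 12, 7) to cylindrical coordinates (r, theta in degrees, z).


r = sqrt((-12)^2 + 12^2) = 16.9706
theta = atan2(12, -12) = 135 deg
z = 7

r = 16.9706, theta = 135 deg, z = 7


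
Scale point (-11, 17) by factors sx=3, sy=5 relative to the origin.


Scaling: (x*sx, y*sy) = (-11*3, 17*5) = (-33, 85)

(-33, 85)


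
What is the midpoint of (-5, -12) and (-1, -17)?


Midpoint = ((-5+-1)/2, (-12+-17)/2) = (-3, -14.5)

(-3, -14.5)


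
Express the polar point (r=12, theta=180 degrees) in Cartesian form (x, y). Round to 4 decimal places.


x = 12 * cos(180) = -12
y = 12 * sin(180) = 0

(-12, 0)


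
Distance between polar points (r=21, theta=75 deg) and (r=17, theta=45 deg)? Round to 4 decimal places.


d = sqrt(r1^2 + r2^2 - 2*r1*r2*cos(t2-t1))
d = sqrt(21^2 + 17^2 - 2*21*17*cos(45-75)) = 10.5668

10.5668


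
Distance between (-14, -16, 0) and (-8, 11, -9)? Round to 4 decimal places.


d = sqrt((-8--14)^2 + (11--16)^2 + (-9-0)^2) = 29.0861

29.0861


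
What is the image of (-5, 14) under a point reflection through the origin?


Reflection through origin: (x, y) -> (-x, -y)
(-5, 14) -> (5, -14)

(5, -14)


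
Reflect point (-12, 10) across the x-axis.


Reflection across x-axis: (x, y) -> (x, -y)
(-12, 10) -> (-12, -10)

(-12, -10)


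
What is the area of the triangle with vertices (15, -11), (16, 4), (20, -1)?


Area = |x1(y2-y3) + x2(y3-y1) + x3(y1-y2)| / 2
= |15*(4--1) + 16*(-1--11) + 20*(-11-4)| / 2
= 32.5

32.5


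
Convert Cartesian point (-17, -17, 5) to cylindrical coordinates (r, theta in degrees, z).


r = sqrt((-17)^2 + (-17)^2) = 24.0416
theta = atan2(-17, -17) = 225 deg
z = 5

r = 24.0416, theta = 225 deg, z = 5


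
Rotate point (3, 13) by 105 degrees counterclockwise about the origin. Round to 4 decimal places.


x' = 3*cos(105) - 13*sin(105) = -13.3335
y' = 3*sin(105) + 13*cos(105) = -0.4669

(-13.3335, -0.4669)


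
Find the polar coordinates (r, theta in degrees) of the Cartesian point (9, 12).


r = sqrt(9^2 + 12^2) = 15
theta = atan2(12, 9) = 53.1301 degrees

r = 15, theta = 53.1301 degrees


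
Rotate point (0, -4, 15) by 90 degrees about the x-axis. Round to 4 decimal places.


x' = 0
y' = -4*cos(90) - 15*sin(90) = -15
z' = -4*sin(90) + 15*cos(90) = -4

(0, -15, -4)


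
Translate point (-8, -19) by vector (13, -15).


Translation: (x+dx, y+dy) = (-8+13, -19+-15) = (5, -34)

(5, -34)


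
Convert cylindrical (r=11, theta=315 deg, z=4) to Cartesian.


x = 11 * cos(315) = 7.7782
y = 11 * sin(315) = -7.7782
z = 4

(7.7782, -7.7782, 4)


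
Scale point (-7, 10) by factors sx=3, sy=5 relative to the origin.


Scaling: (x*sx, y*sy) = (-7*3, 10*5) = (-21, 50)

(-21, 50)


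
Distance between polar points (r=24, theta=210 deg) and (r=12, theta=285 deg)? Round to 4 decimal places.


d = sqrt(r1^2 + r2^2 - 2*r1*r2*cos(t2-t1))
d = sqrt(24^2 + 12^2 - 2*24*12*cos(285-210)) = 23.8939

23.8939


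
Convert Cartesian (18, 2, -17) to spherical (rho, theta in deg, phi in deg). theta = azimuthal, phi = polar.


rho = sqrt(18^2 + 2^2 + (-17)^2) = 24.8395
theta = atan2(2, 18) = 6.3402 deg
phi = acos(-17/24.8395) = 133.188 deg

rho = 24.8395, theta = 6.3402 deg, phi = 133.188 deg


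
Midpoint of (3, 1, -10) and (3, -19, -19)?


Midpoint = ((3+3)/2, (1+-19)/2, (-10+-19)/2) = (3, -9, -14.5)

(3, -9, -14.5)


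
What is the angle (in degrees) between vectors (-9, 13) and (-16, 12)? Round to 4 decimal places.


dot = -9*-16 + 13*12 = 300
|u| = 15.8114, |v| = 20
cos(angle) = 0.9487
angle = 18.4349 degrees

18.4349 degrees


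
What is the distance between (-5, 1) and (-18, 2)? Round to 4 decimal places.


d = sqrt((-18--5)^2 + (2-1)^2) = 13.0384

13.0384


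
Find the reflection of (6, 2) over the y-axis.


Reflection across y-axis: (x, y) -> (-x, y)
(6, 2) -> (-6, 2)

(-6, 2)


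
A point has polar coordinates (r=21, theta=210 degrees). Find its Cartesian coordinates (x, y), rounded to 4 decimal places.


x = 21 * cos(210) = -18.1865
y = 21 * sin(210) = -10.5

(-18.1865, -10.5)


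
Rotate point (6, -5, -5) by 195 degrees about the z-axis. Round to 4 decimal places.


x' = 6*cos(195) - -5*sin(195) = -7.0897
y' = 6*sin(195) + -5*cos(195) = 3.2767
z' = -5

(-7.0897, 3.2767, -5)


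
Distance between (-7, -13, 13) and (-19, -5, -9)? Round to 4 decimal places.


d = sqrt((-19--7)^2 + (-5--13)^2 + (-9-13)^2) = 26.3059

26.3059


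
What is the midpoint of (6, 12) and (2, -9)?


Midpoint = ((6+2)/2, (12+-9)/2) = (4, 1.5)

(4, 1.5)


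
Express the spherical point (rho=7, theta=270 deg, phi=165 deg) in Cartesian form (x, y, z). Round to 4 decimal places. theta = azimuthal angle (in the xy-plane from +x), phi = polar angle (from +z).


x = 7 * sin(165) * cos(270) = 0
y = 7 * sin(165) * sin(270) = -1.8117
z = 7 * cos(165) = -6.7615

(0, -1.8117, -6.7615)


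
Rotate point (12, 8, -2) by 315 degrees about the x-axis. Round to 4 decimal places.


x' = 12
y' = 8*cos(315) - -2*sin(315) = 4.2426
z' = 8*sin(315) + -2*cos(315) = -7.0711

(12, 4.2426, -7.0711)


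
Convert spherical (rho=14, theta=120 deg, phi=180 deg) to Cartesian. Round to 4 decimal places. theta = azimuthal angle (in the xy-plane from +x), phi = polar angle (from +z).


x = 14 * sin(180) * cos(120) = 0
y = 14 * sin(180) * sin(120) = 0
z = 14 * cos(180) = -14

(0, 0, -14)


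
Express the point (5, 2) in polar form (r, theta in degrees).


r = sqrt(5^2 + 2^2) = 5.3852
theta = atan2(2, 5) = 21.8014 degrees

r = 5.3852, theta = 21.8014 degrees


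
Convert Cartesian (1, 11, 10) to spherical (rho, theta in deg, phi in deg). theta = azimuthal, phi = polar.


rho = sqrt(1^2 + 11^2 + 10^2) = 14.8997
theta = atan2(11, 1) = 84.8056 deg
phi = acos(10/14.8997) = 47.8436 deg

rho = 14.8997, theta = 84.8056 deg, phi = 47.8436 deg


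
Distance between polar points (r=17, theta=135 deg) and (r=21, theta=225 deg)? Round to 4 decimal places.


d = sqrt(r1^2 + r2^2 - 2*r1*r2*cos(t2-t1))
d = sqrt(17^2 + 21^2 - 2*17*21*cos(225-135)) = 27.0185

27.0185


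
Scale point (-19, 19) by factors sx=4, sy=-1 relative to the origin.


Scaling: (x*sx, y*sy) = (-19*4, 19*-1) = (-76, -19)

(-76, -19)


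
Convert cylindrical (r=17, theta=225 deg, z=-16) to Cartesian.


x = 17 * cos(225) = -12.0208
y = 17 * sin(225) = -12.0208
z = -16

(-12.0208, -12.0208, -16)


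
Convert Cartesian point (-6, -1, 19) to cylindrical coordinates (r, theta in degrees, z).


r = sqrt((-6)^2 + (-1)^2) = 6.0828
theta = atan2(-1, -6) = 189.4623 deg
z = 19

r = 6.0828, theta = 189.4623 deg, z = 19


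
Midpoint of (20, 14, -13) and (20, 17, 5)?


Midpoint = ((20+20)/2, (14+17)/2, (-13+5)/2) = (20, 15.5, -4)

(20, 15.5, -4)


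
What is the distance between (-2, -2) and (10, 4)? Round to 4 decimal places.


d = sqrt((10--2)^2 + (4--2)^2) = 13.4164

13.4164


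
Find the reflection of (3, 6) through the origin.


Reflection through origin: (x, y) -> (-x, -y)
(3, 6) -> (-3, -6)

(-3, -6)


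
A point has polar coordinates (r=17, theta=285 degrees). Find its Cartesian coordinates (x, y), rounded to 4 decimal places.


x = 17 * cos(285) = 4.3999
y = 17 * sin(285) = -16.4207

(4.3999, -16.4207)


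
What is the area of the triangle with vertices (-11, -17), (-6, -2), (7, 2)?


Area = |x1(y2-y3) + x2(y3-y1) + x3(y1-y2)| / 2
= |-11*(-2-2) + -6*(2--17) + 7*(-17--2)| / 2
= 87.5

87.5


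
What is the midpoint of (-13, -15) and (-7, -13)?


Midpoint = ((-13+-7)/2, (-15+-13)/2) = (-10, -14)

(-10, -14)


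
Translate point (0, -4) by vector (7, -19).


Translation: (x+dx, y+dy) = (0+7, -4+-19) = (7, -23)

(7, -23)


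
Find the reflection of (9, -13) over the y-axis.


Reflection across y-axis: (x, y) -> (-x, y)
(9, -13) -> (-9, -13)

(-9, -13)


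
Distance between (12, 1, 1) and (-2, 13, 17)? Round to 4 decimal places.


d = sqrt((-2-12)^2 + (13-1)^2 + (17-1)^2) = 24.4131

24.4131


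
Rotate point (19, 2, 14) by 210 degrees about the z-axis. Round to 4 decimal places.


x' = 19*cos(210) - 2*sin(210) = -15.4545
y' = 19*sin(210) + 2*cos(210) = -11.2321
z' = 14

(-15.4545, -11.2321, 14)


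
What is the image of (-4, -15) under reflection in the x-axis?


Reflection across x-axis: (x, y) -> (x, -y)
(-4, -15) -> (-4, 15)

(-4, 15)


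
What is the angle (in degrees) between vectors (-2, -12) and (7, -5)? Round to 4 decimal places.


dot = -2*7 + -12*-5 = 46
|u| = 12.1655, |v| = 8.6023
cos(angle) = 0.4396
angle = 63.9246 degrees

63.9246 degrees


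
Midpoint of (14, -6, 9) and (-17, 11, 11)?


Midpoint = ((14+-17)/2, (-6+11)/2, (9+11)/2) = (-1.5, 2.5, 10)

(-1.5, 2.5, 10)


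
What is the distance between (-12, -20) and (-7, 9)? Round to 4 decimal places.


d = sqrt((-7--12)^2 + (9--20)^2) = 29.4279

29.4279


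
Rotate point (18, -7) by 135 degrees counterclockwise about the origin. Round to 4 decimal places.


x' = 18*cos(135) - -7*sin(135) = -7.7782
y' = 18*sin(135) + -7*cos(135) = 17.6777

(-7.7782, 17.6777)


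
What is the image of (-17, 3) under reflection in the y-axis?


Reflection across y-axis: (x, y) -> (-x, y)
(-17, 3) -> (17, 3)

(17, 3)


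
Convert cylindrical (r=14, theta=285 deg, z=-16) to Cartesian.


x = 14 * cos(285) = 3.6235
y = 14 * sin(285) = -13.523
z = -16

(3.6235, -13.523, -16)


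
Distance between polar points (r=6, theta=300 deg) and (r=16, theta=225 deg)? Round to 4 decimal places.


d = sqrt(r1^2 + r2^2 - 2*r1*r2*cos(t2-t1))
d = sqrt(6^2 + 16^2 - 2*6*16*cos(225-300)) = 15.5662

15.5662


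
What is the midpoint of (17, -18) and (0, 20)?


Midpoint = ((17+0)/2, (-18+20)/2) = (8.5, 1)

(8.5, 1)


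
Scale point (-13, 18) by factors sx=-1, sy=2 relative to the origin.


Scaling: (x*sx, y*sy) = (-13*-1, 18*2) = (13, 36)

(13, 36)


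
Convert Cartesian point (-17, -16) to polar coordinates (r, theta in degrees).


r = sqrt((-17)^2 + (-16)^2) = 23.3452
theta = atan2(-16, -17) = 223.2643 degrees

r = 23.3452, theta = 223.2643 degrees


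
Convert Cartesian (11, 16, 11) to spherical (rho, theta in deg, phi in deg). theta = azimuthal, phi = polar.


rho = sqrt(11^2 + 16^2 + 11^2) = 22.3159
theta = atan2(16, 11) = 55.4915 deg
phi = acos(11/22.3159) = 60.4672 deg

rho = 22.3159, theta = 55.4915 deg, phi = 60.4672 deg


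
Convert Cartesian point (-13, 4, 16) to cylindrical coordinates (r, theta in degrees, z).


r = sqrt((-13)^2 + 4^2) = 13.6015
theta = atan2(4, -13) = 162.8973 deg
z = 16

r = 13.6015, theta = 162.8973 deg, z = 16


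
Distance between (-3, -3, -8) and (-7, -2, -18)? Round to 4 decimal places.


d = sqrt((-7--3)^2 + (-2--3)^2 + (-18--8)^2) = 10.8167

10.8167


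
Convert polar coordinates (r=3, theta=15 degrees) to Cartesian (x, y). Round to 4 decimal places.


x = 3 * cos(15) = 2.8978
y = 3 * sin(15) = 0.7765

(2.8978, 0.7765)


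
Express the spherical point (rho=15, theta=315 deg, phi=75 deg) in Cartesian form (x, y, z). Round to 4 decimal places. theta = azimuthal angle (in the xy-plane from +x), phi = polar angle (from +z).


x = 15 * sin(75) * cos(315) = 10.2452
y = 15 * sin(75) * sin(315) = -10.2452
z = 15 * cos(75) = 3.8823

(10.2452, -10.2452, 3.8823)


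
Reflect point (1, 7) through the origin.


Reflection through origin: (x, y) -> (-x, -y)
(1, 7) -> (-1, -7)

(-1, -7)


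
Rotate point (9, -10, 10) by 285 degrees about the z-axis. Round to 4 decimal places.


x' = 9*cos(285) - -10*sin(285) = -7.3299
y' = 9*sin(285) + -10*cos(285) = -11.2815
z' = 10

(-7.3299, -11.2815, 10)


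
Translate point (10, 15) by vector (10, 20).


Translation: (x+dx, y+dy) = (10+10, 15+20) = (20, 35)

(20, 35)


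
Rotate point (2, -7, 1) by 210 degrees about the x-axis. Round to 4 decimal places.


x' = 2
y' = -7*cos(210) - 1*sin(210) = 6.5622
z' = -7*sin(210) + 1*cos(210) = 2.634

(2, 6.5622, 2.634)


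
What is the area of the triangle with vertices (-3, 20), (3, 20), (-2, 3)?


Area = |x1(y2-y3) + x2(y3-y1) + x3(y1-y2)| / 2
= |-3*(20-3) + 3*(3-20) + -2*(20-20)| / 2
= 51

51


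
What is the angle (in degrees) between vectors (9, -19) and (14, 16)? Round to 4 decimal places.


dot = 9*14 + -19*16 = -178
|u| = 21.0238, |v| = 21.2603
cos(angle) = -0.3982
angle = 113.4679 degrees

113.4679 degrees


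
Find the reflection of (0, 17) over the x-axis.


Reflection across x-axis: (x, y) -> (x, -y)
(0, 17) -> (0, -17)

(0, -17)


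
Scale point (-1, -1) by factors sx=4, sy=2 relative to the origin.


Scaling: (x*sx, y*sy) = (-1*4, -1*2) = (-4, -2)

(-4, -2)


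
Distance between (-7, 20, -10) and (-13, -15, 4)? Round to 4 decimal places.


d = sqrt((-13--7)^2 + (-15-20)^2 + (4--10)^2) = 38.1707

38.1707


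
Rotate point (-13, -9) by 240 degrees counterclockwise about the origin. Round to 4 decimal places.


x' = -13*cos(240) - -9*sin(240) = -1.2942
y' = -13*sin(240) + -9*cos(240) = 15.7583

(-1.2942, 15.7583)
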